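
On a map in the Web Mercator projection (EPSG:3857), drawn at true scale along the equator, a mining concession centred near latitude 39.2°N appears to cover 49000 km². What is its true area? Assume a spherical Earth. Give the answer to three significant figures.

29400 km²

Mercator is conformal, so the point scale is isotropic: h = k = sec φ = 1/cos φ.
Areal scale = k² = sec²φ = 1/cos²(39.2°) = 1/0.7749² = 1.665.
True area = apparent / (areal scale) = 49000 / 1.665 ≈ 29400 km².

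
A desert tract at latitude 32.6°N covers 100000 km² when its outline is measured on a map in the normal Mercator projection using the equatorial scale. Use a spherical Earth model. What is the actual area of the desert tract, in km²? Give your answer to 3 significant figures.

For Mercator, h = k = sec φ (a conformal cylindrical projection has a single point scale, 1/cos φ).
Areal scale = k² = sec²φ = 1/cos²(32.6°) = 1/0.8425² = 1.409.
True area = apparent / (areal scale) = 100000 / 1.409 ≈ 71000 km².

71000 km²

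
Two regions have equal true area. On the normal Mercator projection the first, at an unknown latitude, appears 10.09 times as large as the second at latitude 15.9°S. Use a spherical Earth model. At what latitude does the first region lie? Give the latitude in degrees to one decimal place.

On Mercator, (apparent₁)/(apparent₂) = sec²φ₁ / sec²φ₂ when true areas are equal.
cos²φ₂ / cos²φ₁ = 10.09  ⇒  cos φ₁ = cos 15.9° / √10.09 = 0.9617/3.176 = 0.3028.
φ₁ = arccos(0.3028) ≈ 72.4°.

72.4°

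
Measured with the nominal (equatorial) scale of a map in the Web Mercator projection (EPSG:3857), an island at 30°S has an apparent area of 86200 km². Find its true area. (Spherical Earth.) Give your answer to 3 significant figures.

64600 km²

Mercator is conformal, so the point scale is isotropic: h = k = sec φ = 1/cos φ.
Areal scale = k² = sec²φ = 1/cos²(30°) = 1/0.8660² = 1.333.
True area = apparent / (areal scale) = 86200 / 1.333 ≈ 64600 km².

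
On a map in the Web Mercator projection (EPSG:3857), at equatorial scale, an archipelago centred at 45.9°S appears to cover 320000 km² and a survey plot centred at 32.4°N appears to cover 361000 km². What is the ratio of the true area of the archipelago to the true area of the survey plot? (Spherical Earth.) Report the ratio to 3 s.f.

0.602

On Mercator the areal scale is sec²φ, so true area = apparent × cos²φ.
True area of archipelago: 320000 × cos²(45.9°) = 320000 × 0.4843 = 155000 km².
True area of survey plot: 361000 × cos²(32.4°) = 361000 × 0.7129 = 257400 km².
Ratio = 155000 / 257400 ≈ 0.602.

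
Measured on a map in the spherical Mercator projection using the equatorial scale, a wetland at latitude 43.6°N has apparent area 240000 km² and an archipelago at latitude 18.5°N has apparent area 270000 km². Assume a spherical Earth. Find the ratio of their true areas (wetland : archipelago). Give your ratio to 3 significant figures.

0.518

Mercator's areal exaggeration is sec²φ; hence true area = (apparent area) · cos²φ.
True area of wetland: 240000 × cos²(43.6°) = 240000 × 0.5244 = 125900 km².
True area of archipelago: 270000 × cos²(18.5°) = 270000 × 0.8993 = 242800 km².
Ratio = 125900 / 242800 ≈ 0.518.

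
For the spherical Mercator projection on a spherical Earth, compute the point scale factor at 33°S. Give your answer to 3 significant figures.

1.19

For Mercator, h = k = sec φ (a conformal cylindrical projection has a single point scale, 1/cos φ).
k = 1/cos 33° = 1/0.8387 = 1.192.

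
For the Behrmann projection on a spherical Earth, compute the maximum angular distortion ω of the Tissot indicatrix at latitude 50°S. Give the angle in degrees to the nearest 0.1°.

Behrmann is a cylindrical equal-area projection with standard parallels at ±30°. Cylindrical equal-area (φ₀ = 30°): h = cos φ / cos 30° along meridians, k = cos 30° / cos φ along parallels; h·k = 1.
At 50°: h = 0.7422, k = 1.347; principal scales a = 1.347, b = 0.7422.
sin(ω/2) = (a − b)/(a + b) = 0.6051/2.090 = 0.2896, so ω = 2 arcsin(0.2896) ≈ 33.7°.

33.7°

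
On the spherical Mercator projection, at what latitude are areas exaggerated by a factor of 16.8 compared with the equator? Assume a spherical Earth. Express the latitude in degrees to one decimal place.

75.9°

Mercator areal scale is sec²φ.
sec²φ = 16.8  ⇒  cos²φ = 0.05952  ⇒  cos φ = 0.2440.
φ = arccos(0.2440) ≈ 75.9°.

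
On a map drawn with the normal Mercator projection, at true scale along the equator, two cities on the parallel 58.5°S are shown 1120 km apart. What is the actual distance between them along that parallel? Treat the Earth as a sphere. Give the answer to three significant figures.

585 km

Mercator is conformal, so the point scale is isotropic: h = k = sec φ = 1/cos φ.
Along the parallel at 58.5°, map distances are exaggerated by k = sec 58.5° = 1.914.
True distance = 1120 / 1.914 = 1120 × cos 58.5° ≈ 585 km.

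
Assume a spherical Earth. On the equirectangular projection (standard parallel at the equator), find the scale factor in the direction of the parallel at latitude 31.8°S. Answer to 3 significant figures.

1.18

Plate carrée maps x = Rλ, y = Rφ. The meridian scale is h = 1 and the parallel scale is k = 1/cos φ = sec φ.
k = 1/cos 31.8° = 1/0.8499 = 1.177.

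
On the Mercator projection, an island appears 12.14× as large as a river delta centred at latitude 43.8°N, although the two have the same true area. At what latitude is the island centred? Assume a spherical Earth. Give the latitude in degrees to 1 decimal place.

Mercator areal scale is sec²φ, so apparent-area ratio = sec²φ₁ / sec²φ₂ = cos²φ₂ / cos²φ₁.
cos²φ₂ / cos²φ₁ = 12.14  ⇒  cos φ₁ = cos 43.8° / √12.14 = 0.7218/3.484 = 0.2071.
φ₁ = arccos(0.2071) ≈ 78.0°.

78.0°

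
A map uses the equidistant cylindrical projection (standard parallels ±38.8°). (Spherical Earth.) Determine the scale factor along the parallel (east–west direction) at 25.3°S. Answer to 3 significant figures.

0.862

The equidistant cylindrical projection with φ₀ = 38.8° has h = 1 (meridians true) and k = cos φ₀ / cos φ along parallels.
k = cos 38.8° / cos 25.3° = 0.7793/0.9041 = 0.8620.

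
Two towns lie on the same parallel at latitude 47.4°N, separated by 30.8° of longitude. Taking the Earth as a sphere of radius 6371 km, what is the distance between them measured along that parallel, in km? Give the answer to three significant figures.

Arc length along a parallel = R cos φ · Δλ (with Δλ in radians).
= 6371 × cos 47.4° × (30.8° × π/180) = 6371 × 0.6769 × 0.5376 ≈ 2320 km.

2320 km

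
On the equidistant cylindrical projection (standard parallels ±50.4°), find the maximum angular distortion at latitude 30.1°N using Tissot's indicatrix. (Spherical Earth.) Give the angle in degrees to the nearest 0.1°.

The equidistant cylindrical projection with φ₀ = 50.4° has h = 1 (meridians true) and k = cos φ₀ / cos φ along parallels.
At 30.1°: h = 1.000, k = 0.7368; principal scales a = 1.000, b = 0.7368.
sin(ω/2) = (a − b)/(a + b) = 0.2632/1.737 = 0.1516, so ω = 2 arcsin(0.1516) ≈ 17.4°.

17.4°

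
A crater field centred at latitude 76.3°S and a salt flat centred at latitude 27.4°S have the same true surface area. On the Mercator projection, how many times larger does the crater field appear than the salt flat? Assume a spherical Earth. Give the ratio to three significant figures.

On Mercator, area is exaggerated by sec²φ = 1/cos²φ.
At 76.3°: sec²(76.3°) = 1/0.2368² = 17.83.
At 27.4°: sec²(27.4°) = 1/0.8878² = 1.269.
Ratio = 17.83/1.269 = cos²(27.4°)/cos²(76.3°) ≈ 14.1.

14.1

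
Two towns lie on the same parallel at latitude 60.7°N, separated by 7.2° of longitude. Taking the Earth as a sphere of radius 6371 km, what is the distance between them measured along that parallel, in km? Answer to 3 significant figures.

Arc length along a parallel = R cos φ · Δλ (with Δλ in radians).
= 6371 × cos 60.7° × (7.2° × π/180) = 6371 × 0.4894 × 0.1257 ≈ 392 km.

392 km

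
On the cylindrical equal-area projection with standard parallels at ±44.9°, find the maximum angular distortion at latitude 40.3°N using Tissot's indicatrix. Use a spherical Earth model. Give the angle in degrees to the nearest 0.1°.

8.5°

Cylindrical equal-area (φ₀ = 44.9°): h = cos φ / cos 44.9° along meridians, k = cos 44.9° / cos φ along parallels; h·k = 1.
At 40.3°: h = 1.077, k = 0.9288; principal scales a = 1.077, b = 0.9288.
sin(ω/2) = (a − b)/(a + b) = 0.1479/2.005 = 0.07377, so ω = 2 arcsin(0.07377) ≈ 8.5°.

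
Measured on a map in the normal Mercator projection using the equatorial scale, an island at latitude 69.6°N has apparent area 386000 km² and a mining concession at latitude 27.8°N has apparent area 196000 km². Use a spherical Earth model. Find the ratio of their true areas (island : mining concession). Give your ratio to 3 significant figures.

Mercator's areal exaggeration is sec²φ; hence true area = (apparent area) · cos²φ.
True area of island: 386000 × cos²(69.6°) = 386000 × 0.1215 = 46900 km².
True area of mining concession: 196000 × cos²(27.8°) = 196000 × 0.7825 = 153400 km².
Ratio = 46900 / 153400 ≈ 0.306.

0.306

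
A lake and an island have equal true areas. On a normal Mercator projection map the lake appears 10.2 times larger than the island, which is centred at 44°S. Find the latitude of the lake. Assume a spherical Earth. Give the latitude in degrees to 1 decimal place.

For equal true areas on Mercator, apparent areas scale as sec²φ, so the ratio is cos²φ₂ / cos²φ₁.
cos²φ₂ / cos²φ₁ = 10.2  ⇒  cos φ₁ = cos 44° / √10.2 = 0.7193/3.194 = 0.2252.
φ₁ = arccos(0.2252) ≈ 77.0°.

77.0°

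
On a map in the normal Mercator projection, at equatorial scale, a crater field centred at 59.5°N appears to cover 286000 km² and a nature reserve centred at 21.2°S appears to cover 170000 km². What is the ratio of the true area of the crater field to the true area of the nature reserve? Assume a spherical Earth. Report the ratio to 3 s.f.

0.499

On Mercator the areal scale is sec²φ, so true area = apparent × cos²φ.
True area of crater field: 286000 × cos²(59.5°) = 286000 × 0.2576 = 73670 km².
True area of nature reserve: 170000 × cos²(21.2°) = 170000 × 0.8692 = 147800 km².
Ratio = 73670 / 147800 ≈ 0.499.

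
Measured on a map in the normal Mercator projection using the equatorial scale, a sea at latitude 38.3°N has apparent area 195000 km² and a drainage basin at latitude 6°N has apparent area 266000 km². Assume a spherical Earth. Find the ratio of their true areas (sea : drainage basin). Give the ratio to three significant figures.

0.456

Since Mercator area scale is 1/cos²φ, the true area equals the apparent area multiplied by cos²φ.
True area of sea: 195000 × cos²(38.3°) = 195000 × 0.6159 = 120100 km².
True area of drainage basin: 266000 × cos²(6°) = 266000 × 0.9891 = 263100 km².
Ratio = 120100 / 263100 ≈ 0.456.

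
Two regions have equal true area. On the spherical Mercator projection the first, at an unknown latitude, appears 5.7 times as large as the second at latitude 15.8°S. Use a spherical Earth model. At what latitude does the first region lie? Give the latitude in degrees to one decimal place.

On Mercator, (apparent₁)/(apparent₂) = sec²φ₁ / sec²φ₂ when true areas are equal.
cos²φ₂ / cos²φ₁ = 5.7  ⇒  cos φ₁ = cos 15.8° / √5.7 = 0.9622/2.387 = 0.4030.
φ₁ = arccos(0.4030) ≈ 66.2°.

66.2°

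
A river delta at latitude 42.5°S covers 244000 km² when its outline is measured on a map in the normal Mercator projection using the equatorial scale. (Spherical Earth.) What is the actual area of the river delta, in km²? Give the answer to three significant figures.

133000 km²

Mercator is conformal, so the point scale is isotropic: h = k = sec φ = 1/cos φ.
Areal scale = k² = sec²φ = 1/cos²(42.5°) = 1/0.7373² = 1.840.
True area = apparent / (areal scale) = 244000 / 1.840 ≈ 133000 km².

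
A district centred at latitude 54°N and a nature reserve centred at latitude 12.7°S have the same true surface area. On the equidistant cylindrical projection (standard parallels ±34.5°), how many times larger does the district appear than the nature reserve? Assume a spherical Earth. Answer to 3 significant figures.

The equidistant cylindrical projection with φ₀ = 34.5° has h = 1 (meridians true) and k = cos φ₀ / cos φ along parallels.
Areal scale at 54°: h·k = 1.000 × 1.402 = 1.402.
Areal scale at 12.7°: h·k = 1.000 × 0.8448 = 0.8448.
Ratio = 1.402/0.8448 ≈ 1.66.

1.66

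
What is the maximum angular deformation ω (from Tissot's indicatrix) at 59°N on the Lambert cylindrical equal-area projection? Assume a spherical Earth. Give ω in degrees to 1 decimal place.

71.0°

The Lambert cylindrical equal-area projection is the cylindrical equal-area projection with its standard parallel at the equator (φ₀ = 0). For cylindrical equal-area with standard parallel φ₀, h = cos φ / cos φ₀ and k = cos φ₀ / cos φ, so h·k = 1.
At 59°: h = 0.5150, k = 1.942; principal scales a = 1.942, b = 0.5150.
sin(ω/2) = (a − b)/(a + b) = 1.427/2.457 = 0.5807, so ω = 2 arcsin(0.5807) ≈ 71.0°.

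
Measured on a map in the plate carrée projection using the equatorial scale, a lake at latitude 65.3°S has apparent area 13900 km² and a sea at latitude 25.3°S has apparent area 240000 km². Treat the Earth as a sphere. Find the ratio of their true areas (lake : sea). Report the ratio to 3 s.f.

0.0268

Plate carrée has h = 1 and k = sec φ, giving areal scale sec φ; true area = (apparent area) · cos φ.
True area of lake: 13900 × cos(65.3°) = 13900 × 0.4179 = 5808 km².
True area of sea: 240000 × cos(25.3°) = 240000 × 0.9041 = 217000 km².
Ratio = 5808 / 217000 ≈ 0.0268.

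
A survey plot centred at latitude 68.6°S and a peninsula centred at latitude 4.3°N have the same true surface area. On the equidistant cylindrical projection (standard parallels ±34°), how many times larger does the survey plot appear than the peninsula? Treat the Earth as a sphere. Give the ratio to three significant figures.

2.73

The equidistant cylindrical projection with φ₀ = 34° has h = 1 (meridians true) and k = cos φ₀ / cos φ along parallels.
Areal scale at 68.6°: h·k = 1.000 × 2.272 = 2.272.
Areal scale at 4.3°: h·k = 1.000 × 0.8314 = 0.8314.
Ratio = 2.272/0.8314 ≈ 2.73.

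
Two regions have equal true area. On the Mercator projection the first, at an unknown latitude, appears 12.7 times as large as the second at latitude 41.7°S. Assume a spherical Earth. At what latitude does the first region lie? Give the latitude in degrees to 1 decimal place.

77.9°

Mercator areal scale is sec²φ, so apparent-area ratio = sec²φ₁ / sec²φ₂ = cos²φ₂ / cos²φ₁.
cos²φ₂ / cos²φ₁ = 12.7  ⇒  cos φ₁ = cos 41.7° / √12.7 = 0.7466/3.564 = 0.2095.
φ₁ = arccos(0.2095) ≈ 77.9°.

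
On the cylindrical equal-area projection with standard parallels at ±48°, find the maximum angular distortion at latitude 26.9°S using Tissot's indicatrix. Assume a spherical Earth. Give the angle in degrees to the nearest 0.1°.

32.5°

Cylindrical equal-area (φ₀ = 48°): h = cos φ / cos 48° along meridians, k = cos 48° / cos φ along parallels; h·k = 1.
At 26.9°: h = 1.333, k = 0.7503; principal scales a = 1.333, b = 0.7503.
sin(ω/2) = (a − b)/(a + b) = 0.5825/2.083 = 0.2796, so ω = 2 arcsin(0.2796) ≈ 32.5°.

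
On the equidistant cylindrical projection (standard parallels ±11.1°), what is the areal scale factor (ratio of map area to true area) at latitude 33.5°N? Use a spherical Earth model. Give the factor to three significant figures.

1.18

The equidistant cylindrical projection with φ₀ = 11.1° has h = 1 (meridians true) and k = cos φ₀ / cos φ along parallels.
Areal scale = h·k = 1 × cos φ₀ / cos φ; at 33.5°, h = 1.000, k = 1.177, so h·k = 1.177.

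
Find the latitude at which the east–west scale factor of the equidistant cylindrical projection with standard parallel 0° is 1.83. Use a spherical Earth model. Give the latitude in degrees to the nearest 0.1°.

56.9°

Plate carrée: h = 1, k = sec φ along parallels.
sec φ = 1.83  ⇒  cos φ = 0.5464  ⇒  φ ≈ 56.9°.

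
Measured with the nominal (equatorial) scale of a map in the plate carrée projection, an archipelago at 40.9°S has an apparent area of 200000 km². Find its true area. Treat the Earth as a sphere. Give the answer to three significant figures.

151000 km²

In the plate carrée (x = Rλ, y = Rφ), meridians are true-scale (h = 1) and parallels are stretched by k = sec φ.
Areal scale = h·k = 1 × sec φ; at 40.9°, h = 1.000, k = 1.323, so h·k = 1.323.
True area = apparent / (areal scale) = 200000 / 1.323 ≈ 151000 km².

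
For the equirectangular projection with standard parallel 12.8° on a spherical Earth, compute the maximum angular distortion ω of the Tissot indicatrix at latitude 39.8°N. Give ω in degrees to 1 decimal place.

In the equirectangular projection with standard parallel φ₀ = 12.8° (x = Rλ cos φ₀, y = Rφ), meridians are true-scale (h = 1) and the parallel scale is k = cos φ₀ / cos φ.
At 39.8°: h = 1.000, k = 1.269; principal scales a = 1.269, b = 1.000.
sin(ω/2) = (a − b)/(a + b) = 0.2693/2.269 = 0.1187, so ω = 2 arcsin(0.1187) ≈ 13.6°.

13.6°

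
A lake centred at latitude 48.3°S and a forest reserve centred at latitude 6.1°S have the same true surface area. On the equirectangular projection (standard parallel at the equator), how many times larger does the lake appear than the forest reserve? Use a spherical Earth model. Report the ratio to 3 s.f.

1.49

For the equirectangular projection with φ₀ = 0 (plate carrée), h = 1 along meridians and k = sec φ along parallels.
Areal scale at 48.3°: h·k = 1.000 × 1.503 = 1.503.
Areal scale at 6.1°: h·k = 1.000 × 1.006 = 1.006.
Ratio = 1.503/1.006 ≈ 1.49.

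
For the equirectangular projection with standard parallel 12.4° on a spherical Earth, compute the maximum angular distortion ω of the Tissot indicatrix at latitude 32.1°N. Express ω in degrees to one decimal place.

In the equirectangular projection with standard parallel φ₀ = 12.4° (x = Rλ cos φ₀, y = Rφ), meridians are true-scale (h = 1) and the parallel scale is k = cos φ₀ / cos φ.
At 32.1°: h = 1.000, k = 1.153; principal scales a = 1.153, b = 1.000.
sin(ω/2) = (a − b)/(a + b) = 0.1529/2.153 = 0.07103, so ω = 2 arcsin(0.07103) ≈ 8.1°.

8.1°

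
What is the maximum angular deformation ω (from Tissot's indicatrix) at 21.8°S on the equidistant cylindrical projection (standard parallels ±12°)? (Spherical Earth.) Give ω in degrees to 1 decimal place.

3.0°

In the equirectangular projection with standard parallel φ₀ = 12° (x = Rλ cos φ₀, y = Rφ), meridians are true-scale (h = 1) and the parallel scale is k = cos φ₀ / cos φ.
At 21.8°: h = 1.000, k = 1.053; principal scales a = 1.053, b = 1.000.
sin(ω/2) = (a − b)/(a + b) = 0.05349/2.053 = 0.02605, so ω = 2 arcsin(0.02605) ≈ 3.0°.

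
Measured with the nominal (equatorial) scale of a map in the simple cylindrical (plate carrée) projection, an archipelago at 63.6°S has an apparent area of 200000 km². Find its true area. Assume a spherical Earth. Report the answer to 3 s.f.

For the equirectangular projection with φ₀ = 0 (plate carrée), h = 1 along meridians and k = sec φ along parallels.
Areal scale = h·k = 1 × sec φ; at 63.6°, h = 1.000, k = 2.249, so h·k = 2.249.
True area = apparent / (areal scale) = 200000 / 2.249 ≈ 88900 km².

88900 km²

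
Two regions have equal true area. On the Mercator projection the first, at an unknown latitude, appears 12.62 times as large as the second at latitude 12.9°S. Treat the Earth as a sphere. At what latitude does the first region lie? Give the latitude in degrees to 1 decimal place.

74.1°

For equal true areas on Mercator, apparent areas scale as sec²φ, so the ratio is cos²φ₂ / cos²φ₁.
cos²φ₂ / cos²φ₁ = 12.62  ⇒  cos φ₁ = cos 12.9° / √12.62 = 0.9748/3.552 = 0.2744.
φ₁ = arccos(0.2744) ≈ 74.1°.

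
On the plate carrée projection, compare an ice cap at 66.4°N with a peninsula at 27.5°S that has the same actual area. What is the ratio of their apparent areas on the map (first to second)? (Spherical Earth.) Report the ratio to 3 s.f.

In the plate carrée (x = Rλ, y = Rφ), meridians are true-scale (h = 1) and parallels are stretched by k = sec φ.
Areal scale at 66.4°: h·k = 1.000 × 2.498 = 2.498.
Areal scale at 27.5°: h·k = 1.000 × 1.127 = 1.127.
Ratio = 2.498/1.127 ≈ 2.22.

2.22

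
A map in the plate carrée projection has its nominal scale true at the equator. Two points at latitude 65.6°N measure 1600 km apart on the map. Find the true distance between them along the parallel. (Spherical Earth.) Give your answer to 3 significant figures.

Plate carrée maps x = Rλ, y = Rφ. The meridian scale is h = 1 and the parallel scale is k = 1/cos φ = sec φ.
Along the parallel at 65.6°, map distances are exaggerated by k = sec 65.6° = 2.421.
True distance = 1600 / 2.421 = 1600 × cos 65.6° ≈ 661 km.

661 km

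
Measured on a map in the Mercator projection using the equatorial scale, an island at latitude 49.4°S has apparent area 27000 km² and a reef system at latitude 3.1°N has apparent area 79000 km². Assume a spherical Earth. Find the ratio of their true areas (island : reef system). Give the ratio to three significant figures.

0.145

On Mercator the areal scale is sec²φ, so true area = apparent × cos²φ.
True area of island: 27000 × cos²(49.4°) = 27000 × 0.4235 = 11430 km².
True area of reef system: 79000 × cos²(3.1°) = 79000 × 0.9971 = 78770 km².
Ratio = 11430 / 78770 ≈ 0.145.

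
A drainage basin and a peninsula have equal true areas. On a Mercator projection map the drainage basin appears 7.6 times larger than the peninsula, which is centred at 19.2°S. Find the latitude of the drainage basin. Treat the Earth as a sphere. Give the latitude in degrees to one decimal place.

On Mercator, (apparent₁)/(apparent₂) = sec²φ₁ / sec²φ₂ when true areas are equal.
cos²φ₂ / cos²φ₁ = 7.6  ⇒  cos φ₁ = cos 19.2° / √7.6 = 0.9444/2.757 = 0.3426.
φ₁ = arccos(0.3426) ≈ 70.0°.

70.0°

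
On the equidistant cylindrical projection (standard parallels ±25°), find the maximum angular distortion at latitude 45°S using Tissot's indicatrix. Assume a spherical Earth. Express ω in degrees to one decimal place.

In the equirectangular projection with standard parallel φ₀ = 25° (x = Rλ cos φ₀, y = Rφ), meridians are true-scale (h = 1) and the parallel scale is k = cos φ₀ / cos φ.
At 45°: h = 1.000, k = 1.282; principal scales a = 1.282, b = 1.000.
sin(ω/2) = (a − b)/(a + b) = 0.2817/2.282 = 0.1235, so ω = 2 arcsin(0.1235) ≈ 14.2°.

14.2°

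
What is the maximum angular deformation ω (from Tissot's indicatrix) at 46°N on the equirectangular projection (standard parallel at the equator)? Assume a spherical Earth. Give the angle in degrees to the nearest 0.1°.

20.8°

For the equirectangular projection with φ₀ = 0 (plate carrée), h = 1 along meridians and k = sec φ along parallels.
At 46°: h = 1.000, k = 1.440; principal scales a = 1.440, b = 1.000.
sin(ω/2) = (a − b)/(a + b) = 0.4396/2.440 = 0.1802, so ω = 2 arcsin(0.1802) ≈ 20.8°.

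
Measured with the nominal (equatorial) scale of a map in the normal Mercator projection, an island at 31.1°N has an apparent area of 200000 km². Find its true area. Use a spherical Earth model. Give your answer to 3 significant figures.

For Mercator, h = k = sec φ (a conformal cylindrical projection has a single point scale, 1/cos φ).
Areal scale = k² = sec²φ = 1/cos²(31.1°) = 1/0.8563² = 1.364.
True area = apparent / (areal scale) = 200000 / 1.364 ≈ 147000 km².

147000 km²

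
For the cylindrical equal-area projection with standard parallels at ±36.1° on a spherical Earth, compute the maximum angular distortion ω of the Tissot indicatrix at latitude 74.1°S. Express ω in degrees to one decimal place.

A cylindrical equal-area projection with standard parallel φ₀ has meridian scale h = cos φ / cos φ₀ and parallel scale k = cos φ₀ / cos φ (so areas are preserved, h·k = 1).
At 74.1°: h = 0.3391, k = 2.949; principal scales a = 2.949, b = 0.3391.
sin(ω/2) = (a − b)/(a + b) = 2.610/3.288 = 0.7938, so ω = 2 arcsin(0.7938) ≈ 105.1°.

105.1°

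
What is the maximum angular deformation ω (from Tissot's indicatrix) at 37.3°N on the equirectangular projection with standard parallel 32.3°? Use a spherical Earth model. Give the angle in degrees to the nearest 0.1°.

The equidistant cylindrical projection with φ₀ = 32.3° has h = 1 (meridians true) and k = cos φ₀ / cos φ along parallels.
At 37.3°: h = 1.000, k = 1.063; principal scales a = 1.063, b = 1.000.
sin(ω/2) = (a − b)/(a + b) = 0.06259/2.063 = 0.03035, so ω = 2 arcsin(0.03035) ≈ 3.5°.

3.5°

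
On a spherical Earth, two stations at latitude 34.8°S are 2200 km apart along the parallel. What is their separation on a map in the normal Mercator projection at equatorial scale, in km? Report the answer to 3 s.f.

2680 km

The Mercator projection is conformal; its linear scale factor is the same in every direction and equals sec φ = 1/cos φ.
Along the parallel, k = sec 34.8° = 1/0.8211 = 1.218.
Map distance = 2200 × 1.218 ≈ 2680 km.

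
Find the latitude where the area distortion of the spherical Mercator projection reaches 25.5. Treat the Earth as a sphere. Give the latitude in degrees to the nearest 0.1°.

Mercator areal scale is sec²φ.
sec²φ = 25.5  ⇒  cos²φ = 0.03922  ⇒  cos φ = 0.1980.
φ = arccos(0.1980) ≈ 78.6°.

78.6°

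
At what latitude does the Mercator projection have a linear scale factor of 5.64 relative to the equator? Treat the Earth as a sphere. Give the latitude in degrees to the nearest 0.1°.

79.8°

Mercator scale is k = sec φ = 1/cos φ.
1/cos φ = 5.64  ⇒  cos φ = 0.1773  ⇒  φ = arccos(0.1773) ≈ 79.8°.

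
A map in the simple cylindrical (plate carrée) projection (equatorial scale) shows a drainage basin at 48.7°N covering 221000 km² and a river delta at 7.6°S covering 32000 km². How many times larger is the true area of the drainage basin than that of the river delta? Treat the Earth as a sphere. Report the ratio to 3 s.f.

Plate carrée has h = 1 and k = sec φ, giving areal scale sec φ; true area = (apparent area) · cos φ.
True area of drainage basin: 221000 × cos(48.7°) = 221000 × 0.6600 = 145900 km².
True area of river delta: 32000 × cos(7.6°) = 32000 × 0.9912 = 31720 km².
Ratio = 145900 / 31720 ≈ 4.60.

4.60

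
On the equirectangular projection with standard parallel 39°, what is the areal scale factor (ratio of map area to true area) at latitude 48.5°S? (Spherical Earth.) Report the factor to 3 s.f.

With standard parallel φ₀ = 39°, the equirectangular projection gives x = Rλ cos φ₀, y = Rφ, so h = 1 and k = cos 39° / cos φ.
Areal scale = h·k = 1 × cos φ₀ / cos φ; at 48.5°, h = 1.000, k = 1.173, so h·k = 1.173.

1.17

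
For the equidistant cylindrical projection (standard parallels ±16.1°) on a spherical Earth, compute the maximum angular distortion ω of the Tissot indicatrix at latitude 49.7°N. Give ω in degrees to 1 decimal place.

The equidistant cylindrical projection with φ₀ = 16.1° has h = 1 (meridians true) and k = cos φ₀ / cos φ along parallels.
At 49.7°: h = 1.000, k = 1.485; principal scales a = 1.485, b = 1.000.
sin(ω/2) = (a − b)/(a + b) = 0.4855/2.485 = 0.1953, so ω = 2 arcsin(0.1953) ≈ 22.5°.

22.5°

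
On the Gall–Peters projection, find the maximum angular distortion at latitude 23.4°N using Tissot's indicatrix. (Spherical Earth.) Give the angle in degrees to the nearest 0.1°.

The Gall–Peters projection is cylindrical equal-area with φ₀ = 45°. Cylindrical equal-area (φ₀ = 45°): h = cos φ / cos 45° along meridians, k = cos 45° / cos φ along parallels; h·k = 1.
At 23.4°: h = 1.298, k = 0.7705; principal scales a = 1.298, b = 0.7705.
sin(ω/2) = (a − b)/(a + b) = 0.5274/2.068 = 0.2550, so ω = 2 arcsin(0.2550) ≈ 29.5°.

29.5°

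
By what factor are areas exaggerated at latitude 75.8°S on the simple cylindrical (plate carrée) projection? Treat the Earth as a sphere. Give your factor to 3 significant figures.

4.08

For the equirectangular projection with φ₀ = 0 (plate carrée), h = 1 along meridians and k = sec φ along parallels.
Areal scale = h·k = 1 × sec φ; at 75.8°, h = 1.000, k = 4.077, so h·k = 4.077.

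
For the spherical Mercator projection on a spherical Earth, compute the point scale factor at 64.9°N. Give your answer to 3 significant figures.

The Mercator projection is conformal; its linear scale factor is the same in every direction and equals sec φ = 1/cos φ.
k = 1/cos 64.9° = 1/0.4242 = 2.357.

2.36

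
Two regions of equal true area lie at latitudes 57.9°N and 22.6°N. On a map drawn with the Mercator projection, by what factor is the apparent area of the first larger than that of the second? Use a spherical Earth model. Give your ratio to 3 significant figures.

3.02

Mercator is conformal with k = sec φ, so areal scale = k² = sec²φ.
At 57.9°: sec²(57.9°) = 1/0.5314² = 3.541.
At 22.6°: sec²(22.6°) = 1/0.9232² = 1.173.
Ratio = 3.541/1.173 = cos²(22.6°)/cos²(57.9°) ≈ 3.02.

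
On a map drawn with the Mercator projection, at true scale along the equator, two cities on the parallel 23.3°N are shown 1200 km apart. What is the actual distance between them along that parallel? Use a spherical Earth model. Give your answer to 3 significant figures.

1100 km

Mercator is conformal, so the point scale is isotropic: h = k = sec φ = 1/cos φ.
Along the parallel at 23.3°, map distances are exaggerated by k = sec 23.3° = 1.089.
True distance = 1200 / 1.089 = 1200 × cos 23.3° ≈ 1100 km.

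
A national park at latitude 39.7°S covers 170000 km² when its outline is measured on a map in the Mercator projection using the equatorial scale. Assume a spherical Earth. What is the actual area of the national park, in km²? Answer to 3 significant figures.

101000 km²

Mercator is conformal, so the point scale is isotropic: h = k = sec φ = 1/cos φ.
Areal scale = k² = sec²φ = 1/cos²(39.7°) = 1/0.7694² = 1.689.
True area = apparent / (areal scale) = 170000 / 1.689 ≈ 101000 km².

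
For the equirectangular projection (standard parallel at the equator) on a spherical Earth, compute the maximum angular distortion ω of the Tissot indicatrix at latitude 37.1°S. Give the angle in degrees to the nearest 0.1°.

In the plate carrée (x = Rλ, y = Rφ), meridians are true-scale (h = 1) and parallels are stretched by k = sec φ.
At 37.1°: h = 1.000, k = 1.254; principal scales a = 1.254, b = 1.000.
sin(ω/2) = (a − b)/(a + b) = 0.2538/2.254 = 0.1126, so ω = 2 arcsin(0.1126) ≈ 12.9°.

12.9°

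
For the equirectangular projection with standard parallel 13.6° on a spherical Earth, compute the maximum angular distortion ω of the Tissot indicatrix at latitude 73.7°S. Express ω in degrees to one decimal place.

In the equirectangular projection with standard parallel φ₀ = 13.6° (x = Rλ cos φ₀, y = Rφ), meridians are true-scale (h = 1) and the parallel scale is k = cos φ₀ / cos φ.
At 73.7°: h = 1.000, k = 3.463; principal scales a = 3.463, b = 1.000.
sin(ω/2) = (a − b)/(a + b) = 2.463/4.463 = 0.5519, so ω = 2 arcsin(0.5519) ≈ 67.0°.

67.0°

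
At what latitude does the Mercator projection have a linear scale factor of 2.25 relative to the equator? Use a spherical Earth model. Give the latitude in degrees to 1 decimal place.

63.6°

Mercator scale is k = sec φ = 1/cos φ.
1/cos φ = 2.25  ⇒  cos φ = 0.4444  ⇒  φ = arccos(0.4444) ≈ 63.6°.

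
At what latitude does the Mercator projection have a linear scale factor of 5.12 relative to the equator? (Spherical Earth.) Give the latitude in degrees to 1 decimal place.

78.7°

Mercator scale is k = sec φ = 1/cos φ.
1/cos φ = 5.12  ⇒  cos φ = 0.1953  ⇒  φ = arccos(0.1953) ≈ 78.7°.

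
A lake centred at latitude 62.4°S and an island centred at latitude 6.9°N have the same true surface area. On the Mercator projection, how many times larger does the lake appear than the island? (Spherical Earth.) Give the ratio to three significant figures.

4.59

On Mercator, area is exaggerated by sec²φ = 1/cos²φ.
At 62.4°: sec²(62.4°) = 1/0.4633² = 4.659.
At 6.9°: sec²(6.9°) = 1/0.9928² = 1.015.
Ratio = 4.659/1.015 = cos²(6.9°)/cos²(62.4°) ≈ 4.59.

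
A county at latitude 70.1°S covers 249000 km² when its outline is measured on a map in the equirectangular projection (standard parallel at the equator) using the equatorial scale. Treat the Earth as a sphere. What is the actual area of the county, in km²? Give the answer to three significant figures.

For the equirectangular projection with φ₀ = 0 (plate carrée), h = 1 along meridians and k = sec φ along parallels.
Areal scale = h·k = 1 × sec φ; at 70.1°, h = 1.000, k = 2.938, so h·k = 2.938.
True area = apparent / (areal scale) = 249000 / 2.938 ≈ 84800 km².

84800 km²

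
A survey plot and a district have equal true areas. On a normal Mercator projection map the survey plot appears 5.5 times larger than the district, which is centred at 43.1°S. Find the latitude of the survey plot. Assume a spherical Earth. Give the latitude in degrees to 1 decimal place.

71.9°

On Mercator, (apparent₁)/(apparent₂) = sec²φ₁ / sec²φ₂ when true areas are equal.
cos²φ₂ / cos²φ₁ = 5.5  ⇒  cos φ₁ = cos 43.1° / √5.5 = 0.7302/2.345 = 0.3113.
φ₁ = arccos(0.3113) ≈ 71.9°.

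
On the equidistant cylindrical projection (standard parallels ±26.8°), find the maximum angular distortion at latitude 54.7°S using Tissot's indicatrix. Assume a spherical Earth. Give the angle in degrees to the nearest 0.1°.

24.7°

The equidistant cylindrical projection with φ₀ = 26.8° has h = 1 (meridians true) and k = cos φ₀ / cos φ along parallels.
At 54.7°: h = 1.000, k = 1.545; principal scales a = 1.545, b = 1.000.
sin(ω/2) = (a − b)/(a + b) = 0.5446/2.545 = 0.2140, so ω = 2 arcsin(0.2140) ≈ 24.7°.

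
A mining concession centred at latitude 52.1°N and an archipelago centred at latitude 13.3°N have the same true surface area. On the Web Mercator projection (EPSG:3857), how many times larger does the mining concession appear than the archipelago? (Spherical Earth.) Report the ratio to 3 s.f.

On Mercator, area is exaggerated by sec²φ = 1/cos²φ.
At 52.1°: sec²(52.1°) = 1/0.6143² = 2.650.
At 13.3°: sec²(13.3°) = 1/0.9732² = 1.056.
Ratio = 2.650/1.056 = cos²(13.3°)/cos²(52.1°) ≈ 2.51.

2.51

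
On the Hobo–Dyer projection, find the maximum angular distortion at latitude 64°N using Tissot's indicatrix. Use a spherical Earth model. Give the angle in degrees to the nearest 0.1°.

64.3°

The Hobo–Dyer projection is cylindrical equal-area with φ₀ = 37.5°. For cylindrical equal-area with standard parallel φ₀, h = cos φ / cos φ₀ and k = cos φ₀ / cos φ, so h·k = 1.
At 64°: h = 0.5526, k = 1.810; principal scales a = 1.810, b = 0.5526.
sin(ω/2) = (a − b)/(a + b) = 1.257/2.362 = 0.5322, so ω = 2 arcsin(0.5322) ≈ 64.3°.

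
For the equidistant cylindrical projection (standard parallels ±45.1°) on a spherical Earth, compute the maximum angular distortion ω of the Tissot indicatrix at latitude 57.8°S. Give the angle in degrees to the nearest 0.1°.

In the equirectangular projection with standard parallel φ₀ = 45.1° (x = Rλ cos φ₀, y = Rφ), meridians are true-scale (h = 1) and the parallel scale is k = cos φ₀ / cos φ.
At 57.8°: h = 1.000, k = 1.325; principal scales a = 1.325, b = 1.000.
sin(ω/2) = (a − b)/(a + b) = 0.3246/2.325 = 0.1397, so ω = 2 arcsin(0.1397) ≈ 16.1°.

16.1°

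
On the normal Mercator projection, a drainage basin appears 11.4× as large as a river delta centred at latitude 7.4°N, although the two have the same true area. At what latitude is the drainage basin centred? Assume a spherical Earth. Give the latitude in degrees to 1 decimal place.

On Mercator, (apparent₁)/(apparent₂) = sec²φ₁ / sec²φ₂ when true areas are equal.
cos²φ₂ / cos²φ₁ = 11.4  ⇒  cos φ₁ = cos 7.4° / √11.4 = 0.9917/3.376 = 0.2937.
φ₁ = arccos(0.2937) ≈ 72.9°.

72.9°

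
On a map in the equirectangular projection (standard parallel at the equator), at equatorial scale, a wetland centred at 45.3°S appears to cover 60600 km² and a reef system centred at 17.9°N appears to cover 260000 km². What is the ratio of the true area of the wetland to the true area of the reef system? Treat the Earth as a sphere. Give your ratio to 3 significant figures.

Plate carrée has h = 1 and k = sec φ, giving areal scale sec φ; true area = (apparent area) · cos φ.
True area of wetland: 60600 × cos(45.3°) = 60600 × 0.7034 = 42630 km².
True area of reef system: 260000 × cos(17.9°) = 260000 × 0.9516 = 247400 km².
Ratio = 42630 / 247400 ≈ 0.172.

0.172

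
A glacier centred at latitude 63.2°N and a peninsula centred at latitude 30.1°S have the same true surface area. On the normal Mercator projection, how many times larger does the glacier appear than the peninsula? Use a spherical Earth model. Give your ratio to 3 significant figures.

3.68

Mercator is conformal with k = sec φ, so areal scale = k² = sec²φ.
At 63.2°: sec²(63.2°) = 1/0.4509² = 4.919.
At 30.1°: sec²(30.1°) = 1/0.8652² = 1.336.
Ratio = 4.919/1.336 = cos²(30.1°)/cos²(63.2°) ≈ 3.68.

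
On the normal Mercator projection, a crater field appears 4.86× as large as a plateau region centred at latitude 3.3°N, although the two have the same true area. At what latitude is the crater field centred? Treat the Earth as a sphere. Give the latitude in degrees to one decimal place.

Mercator areal scale is sec²φ, so apparent-area ratio = sec²φ₁ / sec²φ₂ = cos²φ₂ / cos²φ₁.
cos²φ₂ / cos²φ₁ = 4.86  ⇒  cos φ₁ = cos 3.3° / √4.86 = 0.9983/2.205 = 0.4529.
φ₁ = arccos(0.4529) ≈ 63.1°.

63.1°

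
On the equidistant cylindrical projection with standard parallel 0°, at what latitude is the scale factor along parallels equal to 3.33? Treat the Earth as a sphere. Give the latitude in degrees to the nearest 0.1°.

72.5°

Plate carrée: h = 1, k = sec φ along parallels.
sec φ = 3.33  ⇒  cos φ = 0.3003  ⇒  φ ≈ 72.5°.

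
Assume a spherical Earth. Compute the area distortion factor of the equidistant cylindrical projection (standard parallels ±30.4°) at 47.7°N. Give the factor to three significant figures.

1.28

In the equirectangular projection with standard parallel φ₀ = 30.4° (x = Rλ cos φ₀, y = Rφ), meridians are true-scale (h = 1) and the parallel scale is k = cos φ₀ / cos φ.
Areal scale = h·k = 1 × cos φ₀ / cos φ; at 47.7°, h = 1.000, k = 1.282, so h·k = 1.282.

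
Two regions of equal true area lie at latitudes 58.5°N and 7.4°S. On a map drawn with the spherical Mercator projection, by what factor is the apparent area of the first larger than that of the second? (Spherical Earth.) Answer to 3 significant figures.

Mercator areal scale is sec²φ.
At 58.5°: sec²(58.5°) = 1/0.5225² = 3.663.
At 7.4°: sec²(7.4°) = 1/0.9917² = 1.017.
Ratio = 3.663/1.017 = cos²(7.4°)/cos²(58.5°) ≈ 3.60.

3.60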